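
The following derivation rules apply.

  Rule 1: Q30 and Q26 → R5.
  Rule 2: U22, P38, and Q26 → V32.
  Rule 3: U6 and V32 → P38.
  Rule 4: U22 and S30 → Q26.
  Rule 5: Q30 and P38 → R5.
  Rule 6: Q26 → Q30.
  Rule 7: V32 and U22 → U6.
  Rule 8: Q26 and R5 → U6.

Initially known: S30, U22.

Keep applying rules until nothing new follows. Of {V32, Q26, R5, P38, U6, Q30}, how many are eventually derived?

4

From U22 and S30, Rule 4 gives Q26.
Q26 holds, so Q30 follows (Rule 6).
From Q30 and Q26, Rule 1 gives R5.
From Q26 and R5, Rule 8 gives U6.
V32 would need U22, P38, and Q26 (Rule 2), but P38 is never established.
Q26: reached.
R5: reached.
P38 would need U6 and V32 (Rule 3), but V32 is never established.
U6: reached.
Q30: reached.
Reached: Q26, R5, U6, and Q30 — 4 of the 6.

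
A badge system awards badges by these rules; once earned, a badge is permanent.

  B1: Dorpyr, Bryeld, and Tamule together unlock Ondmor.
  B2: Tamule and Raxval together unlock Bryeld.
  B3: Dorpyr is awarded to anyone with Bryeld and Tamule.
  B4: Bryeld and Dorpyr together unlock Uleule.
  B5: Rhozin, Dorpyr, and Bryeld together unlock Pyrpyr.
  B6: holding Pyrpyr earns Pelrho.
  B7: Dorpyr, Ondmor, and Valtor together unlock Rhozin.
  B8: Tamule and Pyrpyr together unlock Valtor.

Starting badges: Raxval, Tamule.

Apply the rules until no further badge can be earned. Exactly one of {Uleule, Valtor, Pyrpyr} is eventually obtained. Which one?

Uleule

With Tamule and Raxval, Bryeld is earned (B2).
With Bryeld and Tamule, Dorpyr is earned (B3).
With Bryeld and Dorpyr, Uleule is earned (B4).
Pyrpyr would need Rhozin, Dorpyr, and Bryeld (B5), but Rhozin is never earned. Valtor would need Tamule and Pyrpyr (B8), but Pyrpyr is never earned.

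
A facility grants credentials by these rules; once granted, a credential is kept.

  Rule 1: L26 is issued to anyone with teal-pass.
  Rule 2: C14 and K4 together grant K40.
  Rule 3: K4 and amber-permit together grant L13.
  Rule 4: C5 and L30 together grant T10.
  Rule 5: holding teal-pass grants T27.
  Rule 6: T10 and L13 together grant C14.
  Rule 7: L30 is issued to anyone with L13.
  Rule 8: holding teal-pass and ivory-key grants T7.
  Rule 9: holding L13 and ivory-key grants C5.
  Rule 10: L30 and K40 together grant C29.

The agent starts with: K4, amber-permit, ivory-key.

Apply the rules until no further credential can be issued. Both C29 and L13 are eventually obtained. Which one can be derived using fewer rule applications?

L13: Holding K4 and amber-permit grants L13 (Rule 3). [1 rule application]
C29: Holding K4 and amber-permit grants L13 (Rule 3). Holding L13 and ivory-key grants C5 (Rule 9). Holding L13 grants L30 (Rule 7). Holding C5 and L30 grants T10 (Rule 4). Holding T10 and L13 grants C14 (Rule 6). Holding C14 and K4 grants K40 (Rule 2). Holding L30 and K40 grants C29 (Rule 10). [7 rule applications]
L13 needs fewer.

L13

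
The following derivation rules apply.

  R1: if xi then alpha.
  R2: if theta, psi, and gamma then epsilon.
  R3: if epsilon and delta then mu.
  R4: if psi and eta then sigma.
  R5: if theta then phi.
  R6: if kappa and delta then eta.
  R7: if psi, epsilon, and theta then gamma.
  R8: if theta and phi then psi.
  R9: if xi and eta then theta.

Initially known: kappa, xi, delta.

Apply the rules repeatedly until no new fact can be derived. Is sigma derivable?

Yes

From kappa and delta, R6 gives eta.
From xi and eta, R9 gives theta.
theta holds, so phi follows (R5).
theta and phi hold, so psi follows (R8).
psi and eta hold, so sigma follows (R4).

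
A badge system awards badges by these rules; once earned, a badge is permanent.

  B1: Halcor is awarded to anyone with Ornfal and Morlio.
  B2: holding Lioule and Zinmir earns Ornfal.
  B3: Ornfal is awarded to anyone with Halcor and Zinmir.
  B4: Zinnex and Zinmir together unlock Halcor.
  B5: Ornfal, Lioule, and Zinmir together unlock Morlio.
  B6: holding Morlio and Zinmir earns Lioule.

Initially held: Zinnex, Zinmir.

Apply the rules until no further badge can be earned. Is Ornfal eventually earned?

Yes

With Zinnex and Zinmir, Halcor is earned (B4).
With Halcor and Zinmir, Ornfal is earned (B3).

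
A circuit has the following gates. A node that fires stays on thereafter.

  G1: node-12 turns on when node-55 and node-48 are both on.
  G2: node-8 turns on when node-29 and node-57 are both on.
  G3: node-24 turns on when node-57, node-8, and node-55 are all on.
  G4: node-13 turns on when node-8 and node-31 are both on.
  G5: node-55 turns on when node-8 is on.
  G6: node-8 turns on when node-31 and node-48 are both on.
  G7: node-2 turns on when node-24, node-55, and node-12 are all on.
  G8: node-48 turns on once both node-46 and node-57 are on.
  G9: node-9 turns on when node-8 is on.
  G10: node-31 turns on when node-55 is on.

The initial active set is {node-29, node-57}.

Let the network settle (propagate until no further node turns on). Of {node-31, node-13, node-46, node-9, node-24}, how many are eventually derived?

G2: node-29 and node-57 on → node-8 on.
G9: node-8 on → node-9 on.
node-8 is on, so node-55 turns on (G5).
node-55 is on, so node-31 turns on (G10).
G3: node-57, node-8, and node-55 on → node-24 on.
G4: node-8 and node-31 on → node-13 on.
node-31: reached.
node-13: reached.
No rule produces node-46, and it is not given.
node-9: reached.
node-24: reached.
Reached: node-31, node-13, node-9, and node-24 — 4 of the 5.

4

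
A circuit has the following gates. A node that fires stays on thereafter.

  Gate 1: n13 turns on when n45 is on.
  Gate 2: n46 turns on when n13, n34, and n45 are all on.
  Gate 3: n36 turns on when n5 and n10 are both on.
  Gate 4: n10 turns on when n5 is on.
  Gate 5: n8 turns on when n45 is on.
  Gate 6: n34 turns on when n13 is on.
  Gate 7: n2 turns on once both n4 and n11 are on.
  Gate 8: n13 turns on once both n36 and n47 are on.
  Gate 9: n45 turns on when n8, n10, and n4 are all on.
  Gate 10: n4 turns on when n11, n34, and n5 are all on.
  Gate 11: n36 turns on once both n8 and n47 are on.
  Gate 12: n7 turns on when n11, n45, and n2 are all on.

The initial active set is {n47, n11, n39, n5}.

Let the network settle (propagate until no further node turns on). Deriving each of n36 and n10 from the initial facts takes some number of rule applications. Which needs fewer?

n10: Gate 4: n5 on → n10 on. [1 rule application]
n36: n5 is on, so n10 turns on (Gate 4). n5 and n10 are on, so n36 turns on (Gate 3). [2 rule applications]
n10 needs fewer.

n10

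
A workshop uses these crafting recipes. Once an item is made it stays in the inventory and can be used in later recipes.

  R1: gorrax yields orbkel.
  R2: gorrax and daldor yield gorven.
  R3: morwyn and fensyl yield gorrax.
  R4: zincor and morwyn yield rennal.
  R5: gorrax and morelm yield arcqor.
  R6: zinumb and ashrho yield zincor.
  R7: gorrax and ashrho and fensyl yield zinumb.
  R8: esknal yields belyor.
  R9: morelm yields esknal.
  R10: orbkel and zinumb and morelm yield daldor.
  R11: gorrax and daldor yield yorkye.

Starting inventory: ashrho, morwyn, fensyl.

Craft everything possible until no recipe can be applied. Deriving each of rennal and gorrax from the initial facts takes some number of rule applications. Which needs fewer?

gorrax: Using R3, morwyn and fensyl make gorrax. [1 rule application]
rennal: Using R3, morwyn and fensyl make gorrax. Using R7, gorrax, ashrho, and fensyl make zinumb. Using R6, zinumb and ashrho make zincor. zincor and morwyn → rennal (R4). [4 rule applications]
gorrax needs fewer.

gorrax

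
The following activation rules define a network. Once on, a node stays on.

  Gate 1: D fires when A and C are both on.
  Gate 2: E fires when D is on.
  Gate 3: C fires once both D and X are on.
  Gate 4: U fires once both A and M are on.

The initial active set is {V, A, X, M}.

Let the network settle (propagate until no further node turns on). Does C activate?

No

C would need D and X (Gate 3), but D never turns on.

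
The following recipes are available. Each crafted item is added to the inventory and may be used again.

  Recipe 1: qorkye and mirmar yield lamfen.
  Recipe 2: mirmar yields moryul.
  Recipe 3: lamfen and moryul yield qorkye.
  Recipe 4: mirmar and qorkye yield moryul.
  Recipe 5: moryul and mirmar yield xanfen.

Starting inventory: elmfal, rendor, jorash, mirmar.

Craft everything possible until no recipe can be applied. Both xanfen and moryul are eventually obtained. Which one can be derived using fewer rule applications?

moryul: Using Recipe 2, mirmar makes moryul. [1 rule application]
xanfen: mirmar → moryul (Recipe 2). moryul and mirmar → xanfen (Recipe 5). [2 rule applications]
moryul needs fewer.

moryul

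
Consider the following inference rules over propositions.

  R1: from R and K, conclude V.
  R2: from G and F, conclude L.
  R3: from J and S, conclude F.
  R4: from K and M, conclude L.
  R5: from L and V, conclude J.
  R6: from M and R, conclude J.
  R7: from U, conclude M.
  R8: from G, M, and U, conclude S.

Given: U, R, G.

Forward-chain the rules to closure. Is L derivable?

Yes

U holds, so M follows (R7).
From G, M, and U, R8 gives S.
M and R hold, so J follows (R6).
J and S hold, so F follows (R3).
From G and F, R2 gives L.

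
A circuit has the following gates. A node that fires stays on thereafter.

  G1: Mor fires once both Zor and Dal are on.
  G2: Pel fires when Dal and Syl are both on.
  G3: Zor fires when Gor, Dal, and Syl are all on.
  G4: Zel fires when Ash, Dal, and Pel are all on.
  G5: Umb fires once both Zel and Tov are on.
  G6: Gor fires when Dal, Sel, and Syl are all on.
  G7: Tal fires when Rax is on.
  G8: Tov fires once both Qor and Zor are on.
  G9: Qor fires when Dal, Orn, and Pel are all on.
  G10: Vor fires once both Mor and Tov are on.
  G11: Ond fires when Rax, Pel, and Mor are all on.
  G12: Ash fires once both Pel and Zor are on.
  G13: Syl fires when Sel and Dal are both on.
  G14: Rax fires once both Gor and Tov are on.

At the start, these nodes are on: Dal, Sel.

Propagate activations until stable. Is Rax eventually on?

Rax would need Gor and Tov (G14), but Tov never turns on.

No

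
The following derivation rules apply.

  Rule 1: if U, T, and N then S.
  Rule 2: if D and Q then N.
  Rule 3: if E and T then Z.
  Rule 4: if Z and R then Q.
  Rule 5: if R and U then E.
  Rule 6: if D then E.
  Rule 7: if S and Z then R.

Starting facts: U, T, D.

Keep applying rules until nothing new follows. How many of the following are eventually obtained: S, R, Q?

0

S would need U, T, and N (Rule 1), but N is never established.
R would need S and Z (Rule 7), but S is never established.
Q would need Z and R (Rule 4), but R is never established.
None of the 3 are reached.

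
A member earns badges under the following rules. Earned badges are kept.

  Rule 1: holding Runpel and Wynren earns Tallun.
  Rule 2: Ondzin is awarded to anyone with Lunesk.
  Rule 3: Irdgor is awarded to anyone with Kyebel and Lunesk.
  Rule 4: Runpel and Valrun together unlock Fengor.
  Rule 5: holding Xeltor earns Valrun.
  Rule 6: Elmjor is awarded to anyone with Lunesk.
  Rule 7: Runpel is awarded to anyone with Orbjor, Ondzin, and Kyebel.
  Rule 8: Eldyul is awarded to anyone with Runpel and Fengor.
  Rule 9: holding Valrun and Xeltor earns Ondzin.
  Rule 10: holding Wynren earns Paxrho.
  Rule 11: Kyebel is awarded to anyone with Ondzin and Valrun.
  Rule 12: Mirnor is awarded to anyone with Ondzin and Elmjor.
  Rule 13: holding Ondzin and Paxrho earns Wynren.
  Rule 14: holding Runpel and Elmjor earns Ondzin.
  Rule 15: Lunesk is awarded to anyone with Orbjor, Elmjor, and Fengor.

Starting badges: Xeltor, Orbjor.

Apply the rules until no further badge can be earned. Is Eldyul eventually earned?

With Xeltor, Valrun is earned (Rule 5).
With Valrun and Xeltor, Ondzin is earned (Rule 9).
With Ondzin and Valrun, Kyebel is earned (Rule 11).
With Orbjor, Ondzin, and Kyebel, Runpel is earned (Rule 7).
With Runpel and Valrun, Fengor is earned (Rule 4).
With Runpel and Fengor, Eldyul is earned (Rule 8).

Yes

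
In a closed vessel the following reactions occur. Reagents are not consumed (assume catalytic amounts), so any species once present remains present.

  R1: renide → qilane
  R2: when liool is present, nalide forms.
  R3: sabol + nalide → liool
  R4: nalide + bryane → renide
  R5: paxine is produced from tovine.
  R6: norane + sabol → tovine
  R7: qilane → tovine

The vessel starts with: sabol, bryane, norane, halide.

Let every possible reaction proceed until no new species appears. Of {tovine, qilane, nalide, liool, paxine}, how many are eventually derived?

2

norane and sabol present → tovine forms (R6).
tovine present → paxine forms (R5).
tovine: reached.
qilane would need renide (R1), but renide never forms.
nalide would need liool (R2), but liool never forms.
liool would need sabol and nalide (R3), but nalide never forms.
paxine: reached.
Reached: tovine and paxine — 2 of the 5.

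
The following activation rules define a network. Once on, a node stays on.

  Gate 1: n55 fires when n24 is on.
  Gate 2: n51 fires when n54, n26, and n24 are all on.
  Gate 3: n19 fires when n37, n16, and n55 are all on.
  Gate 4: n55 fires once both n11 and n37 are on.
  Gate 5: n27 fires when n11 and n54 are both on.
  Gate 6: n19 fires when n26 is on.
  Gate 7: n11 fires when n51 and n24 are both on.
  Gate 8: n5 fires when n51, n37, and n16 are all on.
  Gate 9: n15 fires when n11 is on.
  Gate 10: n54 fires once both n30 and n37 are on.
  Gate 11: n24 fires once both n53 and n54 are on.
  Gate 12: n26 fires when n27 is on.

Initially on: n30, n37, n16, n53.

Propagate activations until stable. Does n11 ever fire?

No

n11 would need n51 and n24 (Gate 7), but n51 never turns on.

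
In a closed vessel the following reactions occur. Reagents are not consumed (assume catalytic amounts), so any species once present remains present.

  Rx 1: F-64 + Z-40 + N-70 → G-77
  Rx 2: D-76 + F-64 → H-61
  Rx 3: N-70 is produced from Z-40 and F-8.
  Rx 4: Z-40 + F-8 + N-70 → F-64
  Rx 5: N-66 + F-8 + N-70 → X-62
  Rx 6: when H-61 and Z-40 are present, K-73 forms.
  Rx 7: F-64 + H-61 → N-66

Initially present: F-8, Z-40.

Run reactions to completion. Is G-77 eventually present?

Z-40 and F-8 present → N-70 forms (Rx 3).
Z-40, F-8, and N-70 present → F-64 forms (Rx 4).
F-64, Z-40, and N-70 present → G-77 forms (Rx 1).

Yes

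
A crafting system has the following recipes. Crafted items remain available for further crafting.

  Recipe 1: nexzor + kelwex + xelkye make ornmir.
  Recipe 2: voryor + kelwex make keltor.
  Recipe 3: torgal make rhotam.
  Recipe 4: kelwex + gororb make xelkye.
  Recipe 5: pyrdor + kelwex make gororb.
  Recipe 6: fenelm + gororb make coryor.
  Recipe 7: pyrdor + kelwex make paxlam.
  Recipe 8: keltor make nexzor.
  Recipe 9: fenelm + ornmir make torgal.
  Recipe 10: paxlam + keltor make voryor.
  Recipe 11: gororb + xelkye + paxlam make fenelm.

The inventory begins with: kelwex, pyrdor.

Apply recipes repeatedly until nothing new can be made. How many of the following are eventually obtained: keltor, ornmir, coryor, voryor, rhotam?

1

Using Recipe 7, pyrdor and kelwex make paxlam.
pyrdor + kelwex → gororb (Recipe 5).
kelwex + gororb → xelkye (Recipe 4).
gororb + xelkye + paxlam → fenelm (Recipe 11).
Using Recipe 6, fenelm and gororb make coryor.
keltor would need voryor and kelwex (Recipe 2), but voryor is never obtained.
ornmir would need nexzor, kelwex, and xelkye (Recipe 1), but nexzor is never obtained.
coryor: reached.
voryor would need paxlam and keltor (Recipe 10), but keltor is never obtained.
rhotam would need torgal (Recipe 3), but torgal is never obtained.
Reached: coryor — 1 of the 5.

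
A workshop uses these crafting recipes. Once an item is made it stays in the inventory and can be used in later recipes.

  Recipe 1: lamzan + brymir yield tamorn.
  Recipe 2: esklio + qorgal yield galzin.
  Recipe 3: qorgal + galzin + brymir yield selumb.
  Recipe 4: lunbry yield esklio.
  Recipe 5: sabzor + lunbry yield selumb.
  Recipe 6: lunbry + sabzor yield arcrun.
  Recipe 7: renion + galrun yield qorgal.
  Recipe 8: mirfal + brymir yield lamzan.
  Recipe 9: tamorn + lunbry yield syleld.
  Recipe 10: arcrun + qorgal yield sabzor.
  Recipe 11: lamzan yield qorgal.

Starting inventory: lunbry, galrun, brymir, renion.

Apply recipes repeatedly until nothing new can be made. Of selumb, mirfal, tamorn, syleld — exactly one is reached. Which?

renion + galrun → qorgal (Recipe 7).
Using Recipe 4, lunbry makes esklio.
Using Recipe 2, esklio and qorgal make galzin.
qorgal + galzin + brymir → selumb (Recipe 3).
syleld would need tamorn and lunbry (Recipe 9), but tamorn is never obtained. tamorn would need lamzan and brymir (Recipe 1), but lamzan is never obtained. No rule produces mirfal, and it is not given.

selumb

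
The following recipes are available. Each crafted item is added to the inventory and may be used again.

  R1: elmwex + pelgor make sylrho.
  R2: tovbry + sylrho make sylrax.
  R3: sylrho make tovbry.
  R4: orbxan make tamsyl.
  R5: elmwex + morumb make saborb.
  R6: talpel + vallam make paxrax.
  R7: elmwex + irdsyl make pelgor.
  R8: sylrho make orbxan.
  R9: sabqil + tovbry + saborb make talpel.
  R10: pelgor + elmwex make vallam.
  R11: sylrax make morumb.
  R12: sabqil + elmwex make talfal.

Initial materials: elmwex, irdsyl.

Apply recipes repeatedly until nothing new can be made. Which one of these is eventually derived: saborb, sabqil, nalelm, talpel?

Using R7, elmwex and irdsyl make pelgor.
elmwex + pelgor → sylrho (R1).
sylrho → tovbry (R3).
Using R2, tovbry and sylrho make sylrax.
sylrax → morumb (R11).
elmwex + morumb → saborb (R5).
No rule produces nalelm, and it is not given. talpel would need sabqil, tovbry, and saborb (R9), but sabqil is never obtained. No rule produces sabqil, and it is not given.

saborb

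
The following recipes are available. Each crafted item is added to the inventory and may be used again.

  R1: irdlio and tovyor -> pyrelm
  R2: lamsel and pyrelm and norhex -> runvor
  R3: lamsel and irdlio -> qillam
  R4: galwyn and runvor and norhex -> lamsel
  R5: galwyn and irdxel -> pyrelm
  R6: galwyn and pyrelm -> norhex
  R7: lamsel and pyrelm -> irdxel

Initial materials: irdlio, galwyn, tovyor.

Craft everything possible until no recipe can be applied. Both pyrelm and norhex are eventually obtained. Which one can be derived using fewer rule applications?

pyrelm

pyrelm: irdlio and tovyor -> pyrelm (R1). [1 rule application]
norhex: irdlio and tovyor -> pyrelm (R1). galwyn and pyrelm -> norhex (R6). [2 rule applications]
pyrelm needs fewer.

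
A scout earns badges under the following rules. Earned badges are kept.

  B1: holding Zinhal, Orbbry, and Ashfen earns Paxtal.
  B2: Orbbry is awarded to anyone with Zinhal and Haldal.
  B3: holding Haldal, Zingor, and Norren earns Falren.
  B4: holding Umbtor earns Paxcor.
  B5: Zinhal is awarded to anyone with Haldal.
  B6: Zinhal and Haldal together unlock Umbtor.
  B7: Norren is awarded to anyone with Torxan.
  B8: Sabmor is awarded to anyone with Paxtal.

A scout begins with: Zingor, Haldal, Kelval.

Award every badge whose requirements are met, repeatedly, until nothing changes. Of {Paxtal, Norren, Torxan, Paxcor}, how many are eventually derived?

1

With Haldal, Zinhal is earned (B5).
With Zinhal and Haldal, Umbtor is earned (B6).
With Umbtor, Paxcor is earned (B4).
Paxtal would need Zinhal, Orbbry, and Ashfen (B1), but Ashfen is never earned.
Norren would need Torxan (B7), but Torxan is never earned.
No rule produces Torxan, and it is not given.
Paxcor: reached.
Reached: Paxcor — 1 of the 4.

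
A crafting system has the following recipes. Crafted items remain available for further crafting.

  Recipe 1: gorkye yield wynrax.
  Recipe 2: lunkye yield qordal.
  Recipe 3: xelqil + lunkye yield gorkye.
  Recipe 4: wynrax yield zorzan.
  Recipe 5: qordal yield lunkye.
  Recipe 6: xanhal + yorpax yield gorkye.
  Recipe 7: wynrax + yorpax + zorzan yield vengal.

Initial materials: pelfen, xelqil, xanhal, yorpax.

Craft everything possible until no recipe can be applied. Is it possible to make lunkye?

No

lunkye would need qordal (Recipe 5), but qordal is never obtained.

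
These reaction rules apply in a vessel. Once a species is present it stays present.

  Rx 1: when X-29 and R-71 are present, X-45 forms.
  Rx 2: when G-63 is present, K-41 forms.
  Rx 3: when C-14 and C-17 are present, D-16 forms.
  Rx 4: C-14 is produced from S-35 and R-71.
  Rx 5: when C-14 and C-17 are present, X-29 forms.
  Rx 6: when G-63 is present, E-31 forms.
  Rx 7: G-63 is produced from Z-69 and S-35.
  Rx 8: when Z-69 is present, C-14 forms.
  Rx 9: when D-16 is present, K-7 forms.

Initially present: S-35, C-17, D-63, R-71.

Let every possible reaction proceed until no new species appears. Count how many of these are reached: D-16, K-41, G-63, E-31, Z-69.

1

S-35 and R-71 present → C-14 forms (Rx 4).
C-14 and C-17 present → D-16 forms (Rx 3).
D-16: reached.
K-41 would need G-63 (Rx 2), but G-63 never forms.
G-63 would need Z-69 and S-35 (Rx 7), but Z-69 never forms.
E-31 would need G-63 (Rx 6), but G-63 never forms.
No rule produces Z-69, and it is not given.
Reached: D-16 — 1 of the 5.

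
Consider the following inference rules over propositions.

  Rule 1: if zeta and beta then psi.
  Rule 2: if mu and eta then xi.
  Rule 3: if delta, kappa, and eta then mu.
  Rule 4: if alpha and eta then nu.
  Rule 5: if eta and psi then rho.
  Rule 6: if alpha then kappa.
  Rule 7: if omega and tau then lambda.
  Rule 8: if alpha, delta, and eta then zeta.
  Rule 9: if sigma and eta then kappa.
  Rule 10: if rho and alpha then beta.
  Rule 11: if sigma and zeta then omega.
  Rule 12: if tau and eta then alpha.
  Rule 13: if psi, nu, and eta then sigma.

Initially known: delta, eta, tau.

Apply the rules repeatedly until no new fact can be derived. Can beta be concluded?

beta would need rho and alpha (Rule 10), but rho is never established.

No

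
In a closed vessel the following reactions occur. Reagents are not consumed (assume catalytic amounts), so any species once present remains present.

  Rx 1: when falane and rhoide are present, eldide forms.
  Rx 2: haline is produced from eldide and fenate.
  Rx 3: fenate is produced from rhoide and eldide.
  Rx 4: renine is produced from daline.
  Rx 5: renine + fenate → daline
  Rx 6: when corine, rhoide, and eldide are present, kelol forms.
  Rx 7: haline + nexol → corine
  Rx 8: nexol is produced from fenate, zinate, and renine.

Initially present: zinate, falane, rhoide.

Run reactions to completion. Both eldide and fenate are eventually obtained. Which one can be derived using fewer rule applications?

eldide: falane and rhoide present → eldide forms (Rx 1). [1 rule application]
fenate: falane and rhoide present → eldide forms (Rx 1). rhoide and eldide present → fenate forms (Rx 3). [2 rule applications]
eldide needs fewer.

eldide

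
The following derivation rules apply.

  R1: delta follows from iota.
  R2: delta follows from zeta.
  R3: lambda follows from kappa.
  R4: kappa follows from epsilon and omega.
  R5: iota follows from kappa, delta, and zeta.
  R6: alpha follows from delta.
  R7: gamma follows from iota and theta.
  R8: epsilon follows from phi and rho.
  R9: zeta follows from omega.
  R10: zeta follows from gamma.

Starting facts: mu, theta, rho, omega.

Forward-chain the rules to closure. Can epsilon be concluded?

No

epsilon would need phi and rho (R8), but phi is never established.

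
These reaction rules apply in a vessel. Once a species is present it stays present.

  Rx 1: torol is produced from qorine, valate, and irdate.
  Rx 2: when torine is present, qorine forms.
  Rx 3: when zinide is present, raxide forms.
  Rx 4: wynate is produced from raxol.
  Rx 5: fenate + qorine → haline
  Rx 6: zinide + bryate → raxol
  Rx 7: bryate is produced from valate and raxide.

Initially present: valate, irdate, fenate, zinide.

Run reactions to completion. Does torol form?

No

torol would need qorine, valate, and irdate (Rx 1), but qorine never forms.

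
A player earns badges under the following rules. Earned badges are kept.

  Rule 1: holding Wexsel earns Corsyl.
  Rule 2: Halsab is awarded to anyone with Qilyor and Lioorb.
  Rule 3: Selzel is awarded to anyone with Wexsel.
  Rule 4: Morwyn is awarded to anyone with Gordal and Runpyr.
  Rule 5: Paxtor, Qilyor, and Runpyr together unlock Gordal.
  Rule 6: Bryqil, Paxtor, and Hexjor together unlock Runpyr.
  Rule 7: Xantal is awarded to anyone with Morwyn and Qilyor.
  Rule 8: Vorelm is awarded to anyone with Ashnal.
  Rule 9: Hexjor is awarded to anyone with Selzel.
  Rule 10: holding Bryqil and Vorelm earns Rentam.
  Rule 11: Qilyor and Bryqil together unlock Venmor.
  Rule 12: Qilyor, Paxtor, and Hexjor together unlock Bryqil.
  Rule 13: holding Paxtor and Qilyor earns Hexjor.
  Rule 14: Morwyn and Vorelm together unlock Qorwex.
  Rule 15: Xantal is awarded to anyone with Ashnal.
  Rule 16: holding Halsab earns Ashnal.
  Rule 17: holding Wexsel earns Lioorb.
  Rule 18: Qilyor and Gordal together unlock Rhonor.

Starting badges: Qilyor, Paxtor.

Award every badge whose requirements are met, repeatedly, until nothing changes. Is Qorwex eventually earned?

Qorwex would need Morwyn and Vorelm (Rule 14), but Vorelm is never earned.

No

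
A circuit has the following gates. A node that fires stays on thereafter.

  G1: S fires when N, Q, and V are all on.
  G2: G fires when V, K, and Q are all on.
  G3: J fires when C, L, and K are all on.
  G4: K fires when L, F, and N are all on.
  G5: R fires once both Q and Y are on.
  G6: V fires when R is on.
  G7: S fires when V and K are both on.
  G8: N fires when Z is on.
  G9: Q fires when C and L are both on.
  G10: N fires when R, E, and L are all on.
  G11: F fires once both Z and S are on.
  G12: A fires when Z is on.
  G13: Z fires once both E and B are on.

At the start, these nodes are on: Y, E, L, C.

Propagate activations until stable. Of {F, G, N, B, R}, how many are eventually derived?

G9: C and L on → Q on.
Q and Y are on, so R fires (G5).
G10: R, E, and L on → N on.
F would need Z and S (G11), but Z never turns on.
G would need V, K, and Q (G2), but K never turns on.
N: reached.
No rule produces B, and it is not given.
R: reached.
Reached: N and R — 2 of the 5.

2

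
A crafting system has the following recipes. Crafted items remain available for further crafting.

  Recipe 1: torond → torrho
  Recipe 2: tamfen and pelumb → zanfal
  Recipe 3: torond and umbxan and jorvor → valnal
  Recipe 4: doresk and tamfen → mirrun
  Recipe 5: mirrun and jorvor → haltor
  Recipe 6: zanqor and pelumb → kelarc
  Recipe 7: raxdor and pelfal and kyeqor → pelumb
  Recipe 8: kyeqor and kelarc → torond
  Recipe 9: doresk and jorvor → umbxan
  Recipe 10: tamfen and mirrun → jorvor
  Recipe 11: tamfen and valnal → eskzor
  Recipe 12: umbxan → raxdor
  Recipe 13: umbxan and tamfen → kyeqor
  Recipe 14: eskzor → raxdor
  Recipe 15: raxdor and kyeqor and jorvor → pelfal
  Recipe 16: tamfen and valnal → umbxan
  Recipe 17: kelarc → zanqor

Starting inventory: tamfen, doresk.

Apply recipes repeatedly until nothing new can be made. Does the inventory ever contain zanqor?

No

zanqor would need kelarc (Recipe 17), but kelarc is never obtained.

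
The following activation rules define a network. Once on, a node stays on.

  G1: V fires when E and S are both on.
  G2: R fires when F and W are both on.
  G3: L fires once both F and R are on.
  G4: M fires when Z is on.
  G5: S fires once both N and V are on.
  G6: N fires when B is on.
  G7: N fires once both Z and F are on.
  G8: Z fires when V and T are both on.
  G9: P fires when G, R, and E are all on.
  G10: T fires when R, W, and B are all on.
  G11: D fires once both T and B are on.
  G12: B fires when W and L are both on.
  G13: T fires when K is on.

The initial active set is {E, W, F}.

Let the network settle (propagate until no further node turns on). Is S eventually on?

No

S would need N and V (G5), but V never turns on.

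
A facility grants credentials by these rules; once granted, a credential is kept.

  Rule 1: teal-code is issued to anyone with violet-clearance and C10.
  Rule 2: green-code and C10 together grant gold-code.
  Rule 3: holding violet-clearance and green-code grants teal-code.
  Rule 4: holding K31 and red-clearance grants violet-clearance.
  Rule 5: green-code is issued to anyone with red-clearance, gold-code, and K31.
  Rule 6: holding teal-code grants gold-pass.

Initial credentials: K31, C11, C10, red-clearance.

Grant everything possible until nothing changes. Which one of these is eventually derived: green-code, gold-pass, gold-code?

gold-pass

Holding K31 and red-clearance grants violet-clearance (Rule 4).
Holding violet-clearance and C10 grants teal-code (Rule 1).
Holding teal-code grants gold-pass (Rule 6).
green-code would need red-clearance, gold-code, and K31 (Rule 5), but gold-code is never granted. gold-code would need green-code and C10 (Rule 2), but green-code is never granted.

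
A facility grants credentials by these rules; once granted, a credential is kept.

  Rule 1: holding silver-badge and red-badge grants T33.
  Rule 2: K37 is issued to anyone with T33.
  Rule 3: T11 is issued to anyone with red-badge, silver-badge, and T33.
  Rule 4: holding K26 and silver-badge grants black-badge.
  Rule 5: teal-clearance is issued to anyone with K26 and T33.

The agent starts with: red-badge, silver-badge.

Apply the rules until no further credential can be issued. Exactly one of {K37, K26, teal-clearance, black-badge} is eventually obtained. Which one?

Holding silver-badge and red-badge grants T33 (Rule 1).
Holding T33 grants K37 (Rule 2).
black-badge would need K26 and silver-badge (Rule 4), but K26 is never granted. teal-clearance would need K26 and T33 (Rule 5), but K26 is never granted. No rule produces K26, and it is not given.

K37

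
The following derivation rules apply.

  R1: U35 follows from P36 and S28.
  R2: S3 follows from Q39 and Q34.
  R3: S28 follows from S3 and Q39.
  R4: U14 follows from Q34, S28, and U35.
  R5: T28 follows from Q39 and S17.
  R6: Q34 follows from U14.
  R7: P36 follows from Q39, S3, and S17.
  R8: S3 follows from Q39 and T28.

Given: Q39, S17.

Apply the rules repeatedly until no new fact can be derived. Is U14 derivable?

No

U14 would need Q34, S28, and U35 (R4), but Q34 is never established.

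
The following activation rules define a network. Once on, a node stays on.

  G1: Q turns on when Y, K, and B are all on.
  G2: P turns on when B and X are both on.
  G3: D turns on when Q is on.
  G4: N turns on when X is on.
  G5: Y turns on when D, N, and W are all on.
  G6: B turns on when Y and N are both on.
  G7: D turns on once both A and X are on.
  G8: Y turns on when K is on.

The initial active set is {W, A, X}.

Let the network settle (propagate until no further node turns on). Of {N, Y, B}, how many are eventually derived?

3

X is on, so N turns on (G4).
A and X are on, so D turns on (G7).
G5: D, N, and W on → Y on.
G6: Y and N on → B on.
N: reached.
Y: reached.
B: reached.
All 3 are reached.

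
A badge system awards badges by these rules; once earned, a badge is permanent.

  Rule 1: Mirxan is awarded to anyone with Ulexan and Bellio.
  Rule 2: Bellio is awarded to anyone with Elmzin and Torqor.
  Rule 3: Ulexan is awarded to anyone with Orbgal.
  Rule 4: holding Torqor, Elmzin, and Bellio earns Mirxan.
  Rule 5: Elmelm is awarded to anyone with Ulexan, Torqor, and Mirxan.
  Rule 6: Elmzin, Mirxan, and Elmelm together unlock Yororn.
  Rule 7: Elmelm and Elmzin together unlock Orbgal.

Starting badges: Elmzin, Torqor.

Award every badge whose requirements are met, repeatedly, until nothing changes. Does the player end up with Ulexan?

Ulexan would need Orbgal (Rule 3), but Orbgal is never earned.

No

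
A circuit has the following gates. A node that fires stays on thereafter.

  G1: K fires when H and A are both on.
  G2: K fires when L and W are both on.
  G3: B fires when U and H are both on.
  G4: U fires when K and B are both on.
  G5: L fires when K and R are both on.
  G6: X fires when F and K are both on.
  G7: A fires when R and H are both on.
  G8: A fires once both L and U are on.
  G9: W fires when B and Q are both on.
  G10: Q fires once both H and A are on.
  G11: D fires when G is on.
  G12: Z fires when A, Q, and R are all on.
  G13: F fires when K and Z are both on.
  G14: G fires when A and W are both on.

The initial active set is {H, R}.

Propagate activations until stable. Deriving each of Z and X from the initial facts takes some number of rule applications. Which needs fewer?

Z

Z: G7: R and H on → A on. G10: H and A on → Q on. A, Q, and R are on, so Z fires (G12). [3 rule applications]
X: G7: R and H on → A on. G1: H and A on → K on. H and A are on, so Q fires (G10). G12: A, Q, and R on → Z on. G13: K and Z on → F on. G6: F and K on → X on. [6 rule applications]
Z needs fewer.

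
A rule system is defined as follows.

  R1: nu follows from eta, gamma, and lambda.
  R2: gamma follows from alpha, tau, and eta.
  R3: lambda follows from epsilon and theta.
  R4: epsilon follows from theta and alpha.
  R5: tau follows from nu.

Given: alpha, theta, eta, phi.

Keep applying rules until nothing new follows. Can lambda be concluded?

theta and alpha hold, so epsilon follows (R4).
From epsilon and theta, R3 gives lambda.

Yes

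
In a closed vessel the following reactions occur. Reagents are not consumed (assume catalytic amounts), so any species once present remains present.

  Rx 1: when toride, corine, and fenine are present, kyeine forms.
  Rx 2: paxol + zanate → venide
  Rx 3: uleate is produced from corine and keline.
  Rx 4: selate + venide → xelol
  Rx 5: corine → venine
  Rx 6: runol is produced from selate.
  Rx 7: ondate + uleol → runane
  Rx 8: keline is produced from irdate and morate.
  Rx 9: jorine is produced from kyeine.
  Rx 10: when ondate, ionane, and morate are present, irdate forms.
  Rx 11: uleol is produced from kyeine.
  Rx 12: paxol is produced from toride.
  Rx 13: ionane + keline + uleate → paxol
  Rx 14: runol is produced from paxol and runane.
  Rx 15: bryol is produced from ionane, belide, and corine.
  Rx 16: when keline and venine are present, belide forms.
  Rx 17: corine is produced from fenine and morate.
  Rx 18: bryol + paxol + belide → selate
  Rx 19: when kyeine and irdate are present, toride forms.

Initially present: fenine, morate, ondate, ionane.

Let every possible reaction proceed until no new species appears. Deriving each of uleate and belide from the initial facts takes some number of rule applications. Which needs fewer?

uleate: ondate, ionane, and morate present → irdate forms (Rx 10). fenine and morate present → corine forms (Rx 17). irdate and morate present → keline forms (Rx 8). corine and keline present → uleate forms (Rx 3). [4 rule applications]
belide: ondate, ionane, and morate present → irdate forms (Rx 10). fenine and morate present → corine forms (Rx 17). corine present → venine forms (Rx 5). irdate and morate present → keline forms (Rx 8). keline and venine present → belide forms (Rx 16). [5 rule applications]
uleate needs fewer.

uleate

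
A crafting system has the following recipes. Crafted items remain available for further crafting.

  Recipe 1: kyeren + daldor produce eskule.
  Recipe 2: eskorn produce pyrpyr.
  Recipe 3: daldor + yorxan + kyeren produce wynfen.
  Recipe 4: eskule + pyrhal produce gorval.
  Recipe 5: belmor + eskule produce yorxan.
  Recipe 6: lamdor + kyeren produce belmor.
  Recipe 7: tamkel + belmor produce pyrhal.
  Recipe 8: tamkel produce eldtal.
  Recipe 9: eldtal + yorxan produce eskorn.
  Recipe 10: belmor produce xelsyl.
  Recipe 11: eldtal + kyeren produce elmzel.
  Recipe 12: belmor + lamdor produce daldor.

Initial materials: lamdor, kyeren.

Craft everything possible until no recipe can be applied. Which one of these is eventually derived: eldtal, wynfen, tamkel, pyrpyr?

wynfen

Using Recipe 6, lamdor and kyeren make belmor.
Using Recipe 12, belmor and lamdor make daldor.
Using Recipe 1, kyeren and daldor make eskule.
Using Recipe 5, belmor and eskule make yorxan.
Using Recipe 3, daldor, yorxan, and kyeren make wynfen.
eldtal would need tamkel (Recipe 8), but tamkel is never obtained. No rule produces tamkel, and it is not given. pyrpyr would need eskorn (Recipe 2), but eskorn is never obtained.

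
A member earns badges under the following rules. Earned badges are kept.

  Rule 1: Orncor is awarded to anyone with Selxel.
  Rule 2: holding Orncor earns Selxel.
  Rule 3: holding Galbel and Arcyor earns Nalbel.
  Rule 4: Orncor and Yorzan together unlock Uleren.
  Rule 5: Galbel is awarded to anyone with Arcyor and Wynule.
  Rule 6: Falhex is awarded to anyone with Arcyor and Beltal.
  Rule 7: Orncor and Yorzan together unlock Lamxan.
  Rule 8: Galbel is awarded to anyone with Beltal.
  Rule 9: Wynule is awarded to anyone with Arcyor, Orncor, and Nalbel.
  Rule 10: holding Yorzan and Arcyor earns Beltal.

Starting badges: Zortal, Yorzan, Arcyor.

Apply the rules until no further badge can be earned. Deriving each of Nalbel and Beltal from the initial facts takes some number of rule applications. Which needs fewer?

Beltal: With Yorzan and Arcyor, Beltal is earned (Rule 10). [1 rule application]
Nalbel: With Yorzan and Arcyor, Beltal is earned (Rule 10). With Beltal, Galbel is earned (Rule 8). With Galbel and Arcyor, Nalbel is earned (Rule 3). [3 rule applications]
Beltal needs fewer.

Beltal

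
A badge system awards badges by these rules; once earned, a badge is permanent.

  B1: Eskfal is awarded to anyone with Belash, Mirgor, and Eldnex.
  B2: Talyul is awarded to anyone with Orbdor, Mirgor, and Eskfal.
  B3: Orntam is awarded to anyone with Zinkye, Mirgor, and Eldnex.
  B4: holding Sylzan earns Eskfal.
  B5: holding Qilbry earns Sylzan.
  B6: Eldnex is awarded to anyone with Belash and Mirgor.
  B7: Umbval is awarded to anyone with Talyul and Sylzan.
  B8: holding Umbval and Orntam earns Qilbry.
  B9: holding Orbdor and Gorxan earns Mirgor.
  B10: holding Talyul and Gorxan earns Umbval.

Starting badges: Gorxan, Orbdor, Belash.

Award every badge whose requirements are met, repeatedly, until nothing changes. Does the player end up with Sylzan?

Sylzan would need Qilbry (B5), but Qilbry is never earned.

No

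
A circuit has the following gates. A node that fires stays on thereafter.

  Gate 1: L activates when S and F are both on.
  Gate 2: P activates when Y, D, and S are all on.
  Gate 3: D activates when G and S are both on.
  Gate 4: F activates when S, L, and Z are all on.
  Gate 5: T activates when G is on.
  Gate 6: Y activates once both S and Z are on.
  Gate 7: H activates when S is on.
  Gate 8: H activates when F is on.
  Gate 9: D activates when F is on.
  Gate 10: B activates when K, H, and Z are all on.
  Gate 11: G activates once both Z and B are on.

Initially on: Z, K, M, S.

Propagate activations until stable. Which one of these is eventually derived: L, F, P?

S is on, so H activates (Gate 7).
S and Z are on, so Y activates (Gate 6).
Gate 10: K, H, and Z on → B on.
Z and B are on, so G activates (Gate 11).
Gate 3: G and S on → D on.
Gate 2: Y, D, and S on → P on.
L would need S and F (Gate 1), but F never turns on. F would need S, L, and Z (Gate 4), but L never turns on.

P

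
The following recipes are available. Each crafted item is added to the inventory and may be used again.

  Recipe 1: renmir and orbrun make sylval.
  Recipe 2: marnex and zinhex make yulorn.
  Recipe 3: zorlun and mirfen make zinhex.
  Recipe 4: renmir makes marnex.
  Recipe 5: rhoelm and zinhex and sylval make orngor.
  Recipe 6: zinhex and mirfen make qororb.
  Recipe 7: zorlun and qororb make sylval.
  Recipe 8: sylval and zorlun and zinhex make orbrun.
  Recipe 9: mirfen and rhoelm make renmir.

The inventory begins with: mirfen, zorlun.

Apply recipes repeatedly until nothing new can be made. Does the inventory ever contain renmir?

No

renmir would need mirfen and rhoelm (Recipe 9), but rhoelm is never obtained.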